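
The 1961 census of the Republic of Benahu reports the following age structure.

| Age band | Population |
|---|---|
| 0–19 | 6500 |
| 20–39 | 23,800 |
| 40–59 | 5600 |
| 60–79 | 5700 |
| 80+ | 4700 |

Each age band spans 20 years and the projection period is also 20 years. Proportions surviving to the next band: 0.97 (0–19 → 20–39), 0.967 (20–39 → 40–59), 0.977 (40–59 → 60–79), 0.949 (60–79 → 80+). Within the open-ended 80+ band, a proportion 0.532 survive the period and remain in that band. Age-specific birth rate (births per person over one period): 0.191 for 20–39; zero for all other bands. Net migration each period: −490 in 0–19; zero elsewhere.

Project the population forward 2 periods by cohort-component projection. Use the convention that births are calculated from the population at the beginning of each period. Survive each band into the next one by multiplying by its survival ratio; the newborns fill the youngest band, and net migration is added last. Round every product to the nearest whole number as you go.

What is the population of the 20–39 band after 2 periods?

3934

Call the bands 1 to 5, youngest first.
— Period 1 —
Births: 23800 × 0.191 = 4546
Band 2: 6500 × 0.97 = 6305
Band 3: 23800 × 0.967 = 23015
Band 4: 5600 × 0.977 = 5471
Band 5: 5700 × 0.949 + 4700 × 0.532 = 5409 + 2500 = 7909
Net migration: Band 1 − 490 → 4056
Giving 4056 / 6305 / 23015 / 5471 / 7909.
— Period 2 —
Births: 6305 × 0.191 = 1204
Band 2: 4056 × 0.97 = 3934
Band 3: 6305 × 0.967 = 6097
Band 4: 23015 × 0.977 = 22486
Band 5: 5471 × 0.949 + 7909 × 0.532 = 5192 + 4208 = 9400
Net migration: Band 1 − 490 → 714
Giving 714 / 3934 / 6097 / 22486 / 9400.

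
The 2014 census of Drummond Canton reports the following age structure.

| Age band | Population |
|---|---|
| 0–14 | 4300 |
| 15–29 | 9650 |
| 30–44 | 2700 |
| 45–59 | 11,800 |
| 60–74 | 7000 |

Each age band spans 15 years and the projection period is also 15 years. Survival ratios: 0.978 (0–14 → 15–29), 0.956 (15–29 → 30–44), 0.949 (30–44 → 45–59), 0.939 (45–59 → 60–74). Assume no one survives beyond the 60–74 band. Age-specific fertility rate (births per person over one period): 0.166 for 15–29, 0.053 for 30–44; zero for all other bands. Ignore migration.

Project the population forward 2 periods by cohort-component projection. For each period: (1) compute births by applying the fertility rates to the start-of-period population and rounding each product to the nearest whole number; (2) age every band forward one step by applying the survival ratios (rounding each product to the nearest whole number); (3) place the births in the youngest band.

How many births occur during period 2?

1187

Numbering the groups 1..5 from youngest to oldest:
After projecting period 1:
Births: 9650 × 0.166 = 1602 ; 2700 × 0.053 = 143 — total 1745
Group 2: 4300 × 0.978 = 4205
Group 3: 9650 × 0.956 = 9225
Group 4: 2700 × 0.949 = 2562
Group 5: 11800 × 0.939 = 11080
End of period: [1745, 4205, 9225, 2562, 11080]
After projecting period 2:
Births: 4205 × 0.166 = 698 ; 9225 × 0.053 = 489 — total 1187
Group 2: 1745 × 0.978 = 1707
Group 3: 4205 × 0.956 = 4020
Group 4: 9225 × 0.949 = 8755
Group 5: 2562 × 0.939 = 2406
End of period: [1187, 1707, 4020, 8755, 2406]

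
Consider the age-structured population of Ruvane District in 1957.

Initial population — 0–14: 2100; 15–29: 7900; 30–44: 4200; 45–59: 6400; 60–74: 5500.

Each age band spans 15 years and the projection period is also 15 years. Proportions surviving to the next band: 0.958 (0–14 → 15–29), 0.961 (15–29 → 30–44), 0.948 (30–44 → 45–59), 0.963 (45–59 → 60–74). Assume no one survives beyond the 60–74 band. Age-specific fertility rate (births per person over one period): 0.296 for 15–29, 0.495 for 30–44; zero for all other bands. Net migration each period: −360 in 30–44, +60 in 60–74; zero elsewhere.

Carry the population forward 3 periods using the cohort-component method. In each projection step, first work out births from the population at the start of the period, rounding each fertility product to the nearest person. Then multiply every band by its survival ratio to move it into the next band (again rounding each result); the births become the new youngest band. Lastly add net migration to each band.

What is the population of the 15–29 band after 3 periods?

After projecting period 1:
Births: 7900 × 0.296 = 2338 ; 4200 × 0.495 = 2079 ⇒ total 4417
15–29: 2100 × 0.958 = 2012
30–44: 7900 × 0.961 = 7592
45–59: 4200 × 0.948 = 3982
60–74: 6400 × 0.963 = 6163
Net migration: 30–44 − 360 → 7232; 60–74 + 60 → 6223
Giving 4417 / 2012 / 7232 / 3982 / 6223.
After projecting period 2:
Births: 2012 × 0.296 = 596 ; 7232 × 0.495 = 3580 ⇒ total 4176
15–29: 4417 × 0.958 = 4231
30–44: 2012 × 0.961 = 1934
45–59: 7232 × 0.948 = 6856
60–74: 3982 × 0.963 = 3835
Net migration: 30–44 − 360 → 1574; 60–74 + 60 → 3895
Giving 4176 / 4231 / 1574 / 6856 / 3895.
After projecting period 3:
Births: 4231 × 0.296 = 1252 ; 1574 × 0.495 = 779 ⇒ total 2031
15–29: 4176 × 0.958 = 4001
30–44: 4231 × 0.961 = 4066
45–59: 1574 × 0.948 = 1492
60–74: 6856 × 0.963 = 6602
Net migration: 30–44 − 360 → 3706; 60–74 + 60 → 6662
Giving 2031 / 4001 / 3706 / 1492 / 6662.

4001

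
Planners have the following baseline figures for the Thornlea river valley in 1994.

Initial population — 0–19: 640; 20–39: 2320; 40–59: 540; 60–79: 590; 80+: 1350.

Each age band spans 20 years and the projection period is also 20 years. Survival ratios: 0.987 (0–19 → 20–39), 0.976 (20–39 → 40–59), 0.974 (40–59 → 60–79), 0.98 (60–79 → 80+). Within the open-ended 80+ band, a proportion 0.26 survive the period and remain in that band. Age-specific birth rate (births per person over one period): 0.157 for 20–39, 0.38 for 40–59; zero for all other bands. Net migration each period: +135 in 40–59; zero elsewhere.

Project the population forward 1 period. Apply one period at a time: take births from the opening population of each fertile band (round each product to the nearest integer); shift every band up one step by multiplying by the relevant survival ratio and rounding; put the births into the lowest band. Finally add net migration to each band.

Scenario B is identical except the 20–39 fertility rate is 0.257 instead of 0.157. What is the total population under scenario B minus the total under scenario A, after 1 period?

232

(Bands numbered youngest = 1 to oldest = 5.)
— Period 1 —
Births: 2320 * 0.157 = 364, 540 * 0.38 = 205 — total 569
Band 2: 640 * 0.987 = 632
Band 3: 2320 * 0.976 = 2264
Band 4: 540 * 0.974 = 526
Band 5: 590 * 0.98 + 1350 * 0.26 = 578 + 351 = 929
Net migration: Band 3 + 135 → 2399
End of period: [569, 632, 2399, 526, 929]
Scenario A total after 1 period: 5055
Scenario B projection —
— Period 1 —
Births: 2320 * 0.257 = 596, 540 * 0.38 = 205 — total 801
Band 2: 640 * 0.987 = 632
Band 3: 2320 * 0.976 = 2264
Band 4: 540 * 0.974 = 526
Band 5: 590 * 0.98 + 1350 * 0.26 = 578 + 351 = 929
Net migration: Band 3 + 135 → 2399
End of period: [801, 632, 2399, 526, 929]
Scenario B total after 1 period: 5287
Difference B − A = 5287 − 5055 = 232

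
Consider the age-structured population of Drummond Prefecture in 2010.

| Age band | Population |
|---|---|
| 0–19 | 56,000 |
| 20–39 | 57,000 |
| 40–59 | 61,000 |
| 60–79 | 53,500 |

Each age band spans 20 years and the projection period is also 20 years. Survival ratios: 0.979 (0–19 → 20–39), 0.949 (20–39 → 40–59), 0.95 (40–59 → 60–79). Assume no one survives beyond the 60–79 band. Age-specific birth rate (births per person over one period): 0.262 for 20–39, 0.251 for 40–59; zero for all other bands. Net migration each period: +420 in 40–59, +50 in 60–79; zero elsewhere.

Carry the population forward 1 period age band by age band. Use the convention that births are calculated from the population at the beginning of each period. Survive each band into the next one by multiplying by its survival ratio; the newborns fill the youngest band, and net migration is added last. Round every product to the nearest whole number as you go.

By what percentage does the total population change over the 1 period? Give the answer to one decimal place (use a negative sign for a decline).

-13.2

(Groups numbered youngest = 1 to oldest = 4.)
— Period 1 —
Births: 57000 × 0.262 = 14934, 61000 × 0.251 = 15311 ⇒ total 30245
Group 2: 56000 × 0.979 = 54824
Group 3: 57000 × 0.949 = 54093
Group 4: 61000 × 0.95 = 57950
Net migration: Group 3 + 420 → 54513; Group 4 + 50 → 58000
Population now: 0–19=30245, 20–39=54824, 40–59=54513, 60–79=58000
Total: 227500 → 197582; change = -29918; percentage change = -13.2%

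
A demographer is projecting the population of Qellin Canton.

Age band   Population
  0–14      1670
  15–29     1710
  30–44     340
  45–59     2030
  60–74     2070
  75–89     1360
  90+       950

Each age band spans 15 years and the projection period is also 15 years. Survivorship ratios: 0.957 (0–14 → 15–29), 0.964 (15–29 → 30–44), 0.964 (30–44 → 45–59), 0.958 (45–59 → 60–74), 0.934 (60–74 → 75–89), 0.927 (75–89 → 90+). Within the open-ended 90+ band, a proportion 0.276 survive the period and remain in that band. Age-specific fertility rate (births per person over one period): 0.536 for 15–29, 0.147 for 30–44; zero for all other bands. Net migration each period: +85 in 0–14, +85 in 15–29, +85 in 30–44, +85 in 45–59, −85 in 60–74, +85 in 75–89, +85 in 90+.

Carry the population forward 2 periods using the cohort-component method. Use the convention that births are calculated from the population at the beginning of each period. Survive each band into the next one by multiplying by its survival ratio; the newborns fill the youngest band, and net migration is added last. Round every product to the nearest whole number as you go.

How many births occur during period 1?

967

[period 1]
Births: 1710 × 0.536 = 917  |  340 × 0.147 = 50 → 967
15–29: 1670 × 0.957 = 1598
30–44: 1710 × 0.964 = 1648
45–59: 340 × 0.964 = 328
60–74: 2030 × 0.958 = 1945
75–89: 2070 × 0.934 = 1933
90+: 1360 × 0.927 + 950 × 0.276 = 1261 + 262 = 1523
Net migration: 0–14 + 85 → 1052; 15–29 + 85 → 1683; 30–44 + 85 → 1733; 45–59 + 85 → 413; 60–74 − 85 → 1860; 75–89 + 85 → 2018; 90+ + 85 → 1608
→ [1052, 1683, 1733, 413, 1860, 2018, 1608]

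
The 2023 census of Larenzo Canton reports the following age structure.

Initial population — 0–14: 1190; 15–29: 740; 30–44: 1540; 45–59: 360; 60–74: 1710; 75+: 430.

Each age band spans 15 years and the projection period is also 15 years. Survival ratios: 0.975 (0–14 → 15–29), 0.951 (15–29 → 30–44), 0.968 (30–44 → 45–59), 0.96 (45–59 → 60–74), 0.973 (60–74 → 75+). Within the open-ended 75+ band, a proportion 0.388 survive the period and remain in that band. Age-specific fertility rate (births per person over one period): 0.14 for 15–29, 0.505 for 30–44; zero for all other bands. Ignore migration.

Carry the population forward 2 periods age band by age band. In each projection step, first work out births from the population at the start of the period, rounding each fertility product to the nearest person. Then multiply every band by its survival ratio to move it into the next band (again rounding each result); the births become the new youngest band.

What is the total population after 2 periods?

(Groups numbered youngest = 1 to oldest = 6.)
After projecting period 1:
Births: 740 × 0.14 = 104  |  1540 × 0.505 = 778 — total 882
Group 2: 1190 × 0.975 = 1160
Group 3: 740 × 0.951 = 704
Group 4: 1540 × 0.968 = 1491
Group 5: 360 × 0.96 = 346
Group 6: 1710 × 0.973 + 430 × 0.388 = 1664 + 167 = 1831
→ [882, 1160, 704, 1491, 346, 1831]
After projecting period 2:
Births: 1160 × 0.14 = 162  |  704 × 0.505 = 356 — total 518
Group 2: 882 × 0.975 = 860
Group 3: 1160 × 0.951 = 1103
Group 4: 704 × 0.968 = 681
Group 5: 1491 × 0.96 = 1431
Group 6: 346 × 0.973 + 1831 × 0.388 = 337 + 710 = 1047
→ [518, 860, 1103, 681, 1431, 1047]
Total after period 2: 518 + 860 + 1103 + 681 + 1431 + 1047 = 5640

5640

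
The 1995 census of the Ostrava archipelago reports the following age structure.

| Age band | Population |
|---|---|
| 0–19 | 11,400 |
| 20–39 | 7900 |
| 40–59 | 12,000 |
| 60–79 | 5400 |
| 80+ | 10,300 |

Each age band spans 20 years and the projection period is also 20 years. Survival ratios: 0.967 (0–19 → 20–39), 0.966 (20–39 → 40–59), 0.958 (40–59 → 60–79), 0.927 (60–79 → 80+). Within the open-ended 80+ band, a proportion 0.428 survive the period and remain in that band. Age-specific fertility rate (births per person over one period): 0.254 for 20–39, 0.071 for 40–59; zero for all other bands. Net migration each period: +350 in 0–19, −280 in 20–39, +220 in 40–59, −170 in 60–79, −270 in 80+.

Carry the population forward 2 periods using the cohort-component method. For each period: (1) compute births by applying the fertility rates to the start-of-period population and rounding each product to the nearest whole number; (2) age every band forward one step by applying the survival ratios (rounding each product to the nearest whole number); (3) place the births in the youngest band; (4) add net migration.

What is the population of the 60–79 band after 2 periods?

Let band 1 be 0–19 through band 5 = 80+.
Period 1:
Births: 7900 × 0.254 = 2007, 12000 × 0.071 = 852 → 2859
Band 2: 11400 × 0.967 = 11024
Band 3: 7900 × 0.966 = 7631
Band 4: 12000 × 0.958 = 11496
Band 5: 5400 × 0.927 + 10300 × 0.428 = 5006 + 4408 = 9414
Net migration: Band 1 + 350 → 3209; Band 2 − 280 → 10744; Band 3 + 220 → 7851; Band 4 − 170 → 11326; Band 5 − 270 → 9144
→ [3209, 10744, 7851, 11326, 9144]
Period 2:
Births: 10744 × 0.254 = 2729, 7851 × 0.071 = 557 → 3286
Band 2: 3209 × 0.967 = 3103
Band 3: 10744 × 0.966 = 10379
Band 4: 7851 × 0.958 = 7521
Band 5: 11326 × 0.927 + 9144 × 0.428 = 10499 + 3914 = 14413
Net migration: Band 1 + 350 → 3636; Band 2 − 280 → 2823; Band 3 + 220 → 10599; Band 4 − 170 → 7351; Band 5 − 270 → 14143
→ [3636, 2823, 10599, 7351, 14143]

7351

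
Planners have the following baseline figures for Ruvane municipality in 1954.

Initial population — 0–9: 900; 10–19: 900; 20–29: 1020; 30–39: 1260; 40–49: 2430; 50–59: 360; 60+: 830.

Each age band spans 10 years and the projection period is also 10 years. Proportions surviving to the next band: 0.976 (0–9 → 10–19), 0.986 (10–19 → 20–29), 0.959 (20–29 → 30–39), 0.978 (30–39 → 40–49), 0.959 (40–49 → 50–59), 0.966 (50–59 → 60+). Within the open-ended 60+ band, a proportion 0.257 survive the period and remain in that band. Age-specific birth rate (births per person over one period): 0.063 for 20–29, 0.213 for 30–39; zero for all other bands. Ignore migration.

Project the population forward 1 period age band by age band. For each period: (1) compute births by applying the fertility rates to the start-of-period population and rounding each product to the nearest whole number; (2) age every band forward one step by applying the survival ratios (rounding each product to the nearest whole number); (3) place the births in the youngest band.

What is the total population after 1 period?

Numbering the bands 1..7 from youngest to oldest:
Period 1:
Births: 1020 × 0.063 = 64, 1260 × 0.213 = 268 → 332
Band 2: 900 × 0.976 = 878
Band 3: 900 × 0.986 = 887
Band 4: 1020 × 0.959 = 978
Band 5: 1260 × 0.978 = 1232
Band 6: 2430 × 0.959 = 2330
Band 7: 360 × 0.966 + 830 × 0.257 = 348 + 213 = 561
End of period: [332, 878, 887, 978, 1232, 2330, 561]
Total after period 1: 332 + 878 + 887 + 978 + 1232 + 2330 + 561 = 7198

7198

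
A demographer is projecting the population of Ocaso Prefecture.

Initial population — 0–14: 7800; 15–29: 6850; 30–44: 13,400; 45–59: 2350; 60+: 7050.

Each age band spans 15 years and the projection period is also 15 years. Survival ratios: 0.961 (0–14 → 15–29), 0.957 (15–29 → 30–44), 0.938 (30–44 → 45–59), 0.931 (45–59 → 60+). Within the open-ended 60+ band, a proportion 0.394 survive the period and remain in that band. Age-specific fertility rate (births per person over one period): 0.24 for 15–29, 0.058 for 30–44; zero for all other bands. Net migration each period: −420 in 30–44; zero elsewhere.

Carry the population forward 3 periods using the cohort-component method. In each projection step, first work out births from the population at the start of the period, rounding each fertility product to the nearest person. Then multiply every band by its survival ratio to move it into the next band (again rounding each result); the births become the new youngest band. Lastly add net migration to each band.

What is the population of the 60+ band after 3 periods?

Let band 1 be 0–14 through band 5 = 60+.
After projecting period 1:
Births: 6850 * 0.24 = 1644  |  13400 * 0.058 = 777 → 2421
Band 2: 7800 * 0.961 = 7496
Band 3: 6850 * 0.957 = 6555
Band 4: 13400 * 0.938 = 12569
Band 5: 2350 * 0.931 + 7050 * 0.394 = 2188 + 2778 = 4966
Net migration: Band 3 − 420 → 6135
Population now: 0–14=2421, 15–29=7496, 30–44=6135, 45–59=12569, 60+=4966
After projecting period 2:
Births: 7496 * 0.24 = 1799  |  6135 * 0.058 = 356 → 2155
Band 2: 2421 * 0.961 = 2327
Band 3: 7496 * 0.957 = 7174
Band 4: 6135 * 0.938 = 5755
Band 5: 12569 * 0.931 + 4966 * 0.394 = 11702 + 1957 = 13659
Net migration: Band 3 − 420 → 6754
Population now: 0–14=2155, 15–29=2327, 30–44=6754, 45–59=5755, 60+=13659
After projecting period 3:
Births: 2327 * 0.24 = 558  |  6754 * 0.058 = 392 → 950
Band 2: 2155 * 0.961 = 2071
Band 3: 2327 * 0.957 = 2227
Band 4: 6754 * 0.938 = 6335
Band 5: 5755 * 0.931 + 13659 * 0.394 = 5358 + 5382 = 10740
Net migration: Band 3 − 420 → 1807
Population now: 0–14=950, 15–29=2071, 30–44=1807, 45–59=6335, 60+=10740

10740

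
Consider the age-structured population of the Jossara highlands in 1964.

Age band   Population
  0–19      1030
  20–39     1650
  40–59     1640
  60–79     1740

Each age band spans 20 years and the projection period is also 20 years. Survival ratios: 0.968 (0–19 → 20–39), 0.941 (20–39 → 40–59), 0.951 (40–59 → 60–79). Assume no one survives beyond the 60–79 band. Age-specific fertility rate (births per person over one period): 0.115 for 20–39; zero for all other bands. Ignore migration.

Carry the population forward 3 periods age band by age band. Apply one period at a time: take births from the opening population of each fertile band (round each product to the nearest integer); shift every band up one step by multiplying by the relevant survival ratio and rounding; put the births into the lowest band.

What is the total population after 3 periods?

1197

Call the groups 1 to 4, youngest first.
After projecting period 1:
Births: 1650 × 0.115 = 190
Group 2: 1030 × 0.968 = 997
Group 3: 1650 × 0.941 = 1553
Group 4: 1640 × 0.951 = 1560
End of period: [190, 997, 1553, 1560]
After projecting period 2:
Births: 997 × 0.115 = 115
Group 2: 190 × 0.968 = 184
Group 3: 997 × 0.941 = 938
Group 4: 1553 × 0.951 = 1477
End of period: [115, 184, 938, 1477]
After projecting period 3:
Births: 184 × 0.115 = 21
Group 2: 115 × 0.968 = 111
Group 3: 184 × 0.941 = 173
Group 4: 938 × 0.951 = 892
End of period: [21, 111, 173, 892]
Total after period 3: 21 + 111 + 173 + 892 = 1197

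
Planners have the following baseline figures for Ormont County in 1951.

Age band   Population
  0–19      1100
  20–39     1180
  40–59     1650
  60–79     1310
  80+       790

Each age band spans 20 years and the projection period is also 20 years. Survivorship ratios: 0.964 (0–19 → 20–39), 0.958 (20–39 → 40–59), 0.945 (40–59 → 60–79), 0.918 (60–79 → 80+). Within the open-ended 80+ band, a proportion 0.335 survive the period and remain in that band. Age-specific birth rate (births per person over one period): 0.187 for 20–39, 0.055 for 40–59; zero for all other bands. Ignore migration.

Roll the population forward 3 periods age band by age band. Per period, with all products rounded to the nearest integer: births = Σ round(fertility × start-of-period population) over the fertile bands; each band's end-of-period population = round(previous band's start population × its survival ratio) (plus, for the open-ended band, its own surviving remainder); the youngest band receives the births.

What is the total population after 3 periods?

3234

Call the bands 1 to 5, youngest first.
After projecting period 1:
Births: 1180 × 0.187 = 221 ; 1650 × 0.055 = 91 ⇒ total 312
Band 2: 1100 × 0.964 = 1060
Band 3: 1180 × 0.958 = 1130
Band 4: 1650 × 0.945 = 1559
Band 5: 1310 × 0.918 + 790 × 0.335 = 1203 + 265 = 1468
→ [312, 1060, 1130, 1559, 1468]
After projecting period 2:
Births: 1060 × 0.187 = 198 ; 1130 × 0.055 = 62 ⇒ total 260
Band 2: 312 × 0.964 = 301
Band 3: 1060 × 0.958 = 1015
Band 4: 1130 × 0.945 = 1068
Band 5: 1559 × 0.918 + 1468 × 0.335 = 1431 + 492 = 1923
→ [260, 301, 1015, 1068, 1923]
After projecting period 3:
Births: 301 × 0.187 = 56 ; 1015 × 0.055 = 56 ⇒ total 112
Band 2: 260 × 0.964 = 251
Band 3: 301 × 0.958 = 288
Band 4: 1015 × 0.945 = 959
Band 5: 1068 × 0.918 + 1923 × 0.335 = 980 + 644 = 1624
→ [112, 251, 288, 959, 1624]
Total after period 3: 112 + 251 + 288 + 959 + 1624 = 3234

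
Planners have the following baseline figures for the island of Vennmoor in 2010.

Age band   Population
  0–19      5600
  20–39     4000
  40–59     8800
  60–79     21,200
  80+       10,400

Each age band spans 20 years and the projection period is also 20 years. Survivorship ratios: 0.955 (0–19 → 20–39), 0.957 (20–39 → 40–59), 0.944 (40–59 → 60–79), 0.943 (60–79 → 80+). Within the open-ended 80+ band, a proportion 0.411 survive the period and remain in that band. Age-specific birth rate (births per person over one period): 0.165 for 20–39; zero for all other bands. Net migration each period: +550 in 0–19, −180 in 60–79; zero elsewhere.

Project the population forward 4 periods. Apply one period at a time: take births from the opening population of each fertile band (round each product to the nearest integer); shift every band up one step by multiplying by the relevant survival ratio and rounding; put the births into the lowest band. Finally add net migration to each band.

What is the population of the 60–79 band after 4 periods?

864

— Period 1 —
Births: 4000 × 0.165 = 660
20–39: 5600 × 0.955 = 5348
40–59: 4000 × 0.957 = 3828
60–79: 8800 × 0.944 = 8307
80+: 21200 × 0.943 + 10400 × 0.411 = 19992 + 4274 = 24266
Net migration: 0–19 + 550 → 1210; 60–79 − 180 → 8127
End of period: [1210, 5348, 3828, 8127, 24266]
— Period 2 —
Births: 5348 × 0.165 = 882
20–39: 1210 × 0.955 = 1156
40–59: 5348 × 0.957 = 5118
60–79: 3828 × 0.944 = 3614
80+: 8127 × 0.943 + 24266 × 0.411 = 7664 + 9973 = 17637
Net migration: 0–19 + 550 → 1432; 60–79 − 180 → 3434
End of period: [1432, 1156, 5118, 3434, 17637]
— Period 3 —
Births: 1156 × 0.165 = 191
20–39: 1432 × 0.955 = 1368
40–59: 1156 × 0.957 = 1106
60–79: 5118 × 0.944 = 4831
80+: 3434 × 0.943 + 17637 × 0.411 = 3238 + 7249 = 10487
Net migration: 0–19 + 550 → 741; 60–79 − 180 → 4651
End of period: [741, 1368, 1106, 4651, 10487]
— Period 4 —
Births: 1368 × 0.165 = 226
20–39: 741 × 0.955 = 708
40–59: 1368 × 0.957 = 1309
60–79: 1106 × 0.944 = 1044
80+: 4651 × 0.943 + 10487 × 0.411 = 4386 + 4310 = 8696
Net migration: 0–19 + 550 → 776; 60–79 − 180 → 864
End of period: [776, 708, 1309, 864, 8696]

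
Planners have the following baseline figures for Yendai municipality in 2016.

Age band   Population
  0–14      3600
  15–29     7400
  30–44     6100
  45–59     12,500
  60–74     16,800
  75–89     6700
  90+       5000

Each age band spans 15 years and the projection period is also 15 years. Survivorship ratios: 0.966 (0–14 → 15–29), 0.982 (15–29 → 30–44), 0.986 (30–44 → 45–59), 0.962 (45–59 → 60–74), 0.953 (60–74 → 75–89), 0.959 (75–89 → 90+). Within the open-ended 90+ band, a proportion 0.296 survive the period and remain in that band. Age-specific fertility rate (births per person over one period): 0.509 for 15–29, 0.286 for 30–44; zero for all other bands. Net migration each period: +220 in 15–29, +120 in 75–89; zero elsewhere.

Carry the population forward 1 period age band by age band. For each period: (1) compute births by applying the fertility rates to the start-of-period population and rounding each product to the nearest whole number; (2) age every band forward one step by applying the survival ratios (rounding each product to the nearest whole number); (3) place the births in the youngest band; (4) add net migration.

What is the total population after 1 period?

58552

Period 1:
Births: 7400 * 0.509 = 3767, 6100 * 0.286 = 1745 ⇒ total 5512
15–29: 3600 * 0.966 = 3478
30–44: 7400 * 0.982 = 7267
45–59: 6100 * 0.986 = 6015
60–74: 12500 * 0.962 = 12025
75–89: 16800 * 0.953 = 16010
90+: 6700 * 0.959 + 5000 * 0.296 = 6425 + 1480 = 7905
Net migration: 15–29 + 220 → 3698; 75–89 + 120 → 16130
Population now: 0–14=5512, 15–29=3698, 30–44=7267, 45–59=6015, 60–74=12025, 75–89=16130, 90+=7905
Total after period 1: 5512 + 3698 + 7267 + 6015 + 12025 + 16130 + 7905 = 58552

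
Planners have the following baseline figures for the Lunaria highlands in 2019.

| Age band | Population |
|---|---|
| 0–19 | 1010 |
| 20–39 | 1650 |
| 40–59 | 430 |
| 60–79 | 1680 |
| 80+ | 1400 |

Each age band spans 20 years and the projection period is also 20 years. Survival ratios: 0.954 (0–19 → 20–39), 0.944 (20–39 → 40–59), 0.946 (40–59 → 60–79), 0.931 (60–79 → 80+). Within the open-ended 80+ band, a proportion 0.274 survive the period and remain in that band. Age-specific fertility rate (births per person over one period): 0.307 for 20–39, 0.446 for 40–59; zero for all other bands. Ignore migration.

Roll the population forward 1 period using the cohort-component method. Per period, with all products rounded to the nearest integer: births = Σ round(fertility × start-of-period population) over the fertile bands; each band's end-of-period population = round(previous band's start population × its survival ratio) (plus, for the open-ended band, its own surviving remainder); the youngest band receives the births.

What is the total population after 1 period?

5576

[period 1]
Births: 1650 × 0.307 = 507, 430 × 0.446 = 192 — total 699
20–39: 1010 × 0.954 = 964
40–59: 1650 × 0.944 = 1558
60–79: 430 × 0.946 = 407
80+: 1680 × 0.931 + 1400 × 0.274 = 1564 + 384 = 1948
Population now: 0–19=699, 20–39=964, 40–59=1558, 60–79=407, 80+=1948
Total after period 1: 699 + 964 + 1558 + 407 + 1948 = 5576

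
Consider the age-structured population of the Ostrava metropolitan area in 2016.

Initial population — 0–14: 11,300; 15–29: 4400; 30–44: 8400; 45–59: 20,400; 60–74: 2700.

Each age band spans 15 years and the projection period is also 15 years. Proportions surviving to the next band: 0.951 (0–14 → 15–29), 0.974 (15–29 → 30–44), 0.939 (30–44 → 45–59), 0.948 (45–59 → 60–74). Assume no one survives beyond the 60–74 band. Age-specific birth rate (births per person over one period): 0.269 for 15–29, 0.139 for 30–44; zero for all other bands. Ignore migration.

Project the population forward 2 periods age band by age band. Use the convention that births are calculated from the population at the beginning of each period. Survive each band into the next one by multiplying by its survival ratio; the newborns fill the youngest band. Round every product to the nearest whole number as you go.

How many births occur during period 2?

Numbering the bands 1..5 from youngest to oldest:
[period 1]
Births: 4400 × 0.269 = 1184, 8400 × 0.139 = 1168 → total 2352
Band 2: 11300 × 0.951 = 10746
Band 3: 4400 × 0.974 = 4286
Band 4: 8400 × 0.939 = 7888
Band 5: 20400 × 0.948 = 19339
End of period: [2352, 10746, 4286, 7888, 19339]
[period 2]
Births: 10746 × 0.269 = 2891, 4286 × 0.139 = 596 → total 3487
Band 2: 2352 × 0.951 = 2237
Band 3: 10746 × 0.974 = 10467
Band 4: 4286 × 0.939 = 4025
Band 5: 7888 × 0.948 = 7478
End of period: [3487, 2237, 10467, 4025, 7478]

3487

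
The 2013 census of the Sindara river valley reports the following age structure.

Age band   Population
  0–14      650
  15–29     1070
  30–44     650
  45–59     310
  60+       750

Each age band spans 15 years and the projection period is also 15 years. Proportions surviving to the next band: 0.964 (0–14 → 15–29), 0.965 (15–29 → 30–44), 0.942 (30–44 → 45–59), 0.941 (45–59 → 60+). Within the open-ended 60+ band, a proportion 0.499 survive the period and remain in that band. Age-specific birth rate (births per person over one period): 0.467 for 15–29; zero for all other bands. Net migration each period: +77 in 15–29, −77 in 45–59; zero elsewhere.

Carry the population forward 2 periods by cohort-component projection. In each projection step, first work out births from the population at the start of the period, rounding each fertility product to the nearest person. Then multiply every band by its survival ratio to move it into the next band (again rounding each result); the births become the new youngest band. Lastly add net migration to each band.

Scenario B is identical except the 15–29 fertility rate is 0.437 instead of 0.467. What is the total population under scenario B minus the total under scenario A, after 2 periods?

-52

After projecting period 1:
Births: 1070 × 0.467 = 500
15–29: 650 × 0.964 = 627
30–44: 1070 × 0.965 = 1033
45–59: 650 × 0.942 = 612
60+: 310 × 0.941 + 750 × 0.499 = 292 + 374 = 666
Net migration: 15–29 + 77 → 704; 45–59 − 77 → 535
End of period: [500, 704, 1033, 535, 666]
After projecting period 2:
Births: 704 × 0.467 = 329
15–29: 500 × 0.964 = 482
30–44: 704 × 0.965 = 679
45–59: 1033 × 0.942 = 973
60+: 535 × 0.941 + 666 × 0.499 = 503 + 332 = 835
Net migration: 15–29 + 77 → 559; 45–59 − 77 → 896
End of period: [329, 559, 679, 896, 835]
Scenario A total after 2 periods: 3298
Scenario B projection —
After projecting period 1:
Births: 1070 × 0.437 = 468
15–29: 650 × 0.964 = 627
30–44: 1070 × 0.965 = 1033
45–59: 650 × 0.942 = 612
60+: 310 × 0.941 + 750 × 0.499 = 292 + 374 = 666
Net migration: 15–29 + 77 → 704; 45–59 − 77 → 535
End of period: [468, 704, 1033, 535, 666]
After projecting period 2:
Births: 704 × 0.437 = 308
15–29: 468 × 0.964 = 451
30–44: 704 × 0.965 = 679
45–59: 1033 × 0.942 = 973
60+: 535 × 0.941 + 666 × 0.499 = 503 + 332 = 835
Net migration: 15–29 + 77 → 528; 45–59 − 77 → 896
End of period: [308, 528, 679, 896, 835]
Scenario B total after 2 periods: 3246
Difference B − A = 3246 − 3298 = -52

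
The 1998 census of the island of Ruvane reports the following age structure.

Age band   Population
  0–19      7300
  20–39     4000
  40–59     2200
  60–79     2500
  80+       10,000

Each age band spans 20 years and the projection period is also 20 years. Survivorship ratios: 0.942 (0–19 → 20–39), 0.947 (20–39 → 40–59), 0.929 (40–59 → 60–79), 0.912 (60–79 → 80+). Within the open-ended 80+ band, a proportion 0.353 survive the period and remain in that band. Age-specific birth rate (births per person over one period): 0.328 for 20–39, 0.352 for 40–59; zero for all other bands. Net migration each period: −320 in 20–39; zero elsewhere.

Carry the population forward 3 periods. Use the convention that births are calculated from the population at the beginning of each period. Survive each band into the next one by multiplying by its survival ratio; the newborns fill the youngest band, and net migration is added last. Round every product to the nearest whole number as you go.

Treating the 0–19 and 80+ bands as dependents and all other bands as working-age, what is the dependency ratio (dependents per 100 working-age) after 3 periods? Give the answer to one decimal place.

71.1

[period 1]
Births: 4000 * 0.328 = 1312, 2200 * 0.352 = 774 ⇒ total 2086
20–39: 7300 * 0.942 = 6877
40–59: 4000 * 0.947 = 3788
60–79: 2200 * 0.929 = 2044
80+: 2500 * 0.912 + 10000 * 0.353 = 2280 + 3530 = 5810
Net migration: 20–39 − 320 → 6557
Giving 2086 / 6557 / 3788 / 2044 / 5810.
[period 2]
Births: 6557 * 0.328 = 2151, 3788 * 0.352 = 1333 ⇒ total 3484
20–39: 2086 * 0.942 = 1965
40–59: 6557 * 0.947 = 6209
60–79: 3788 * 0.929 = 3519
80+: 2044 * 0.912 + 5810 * 0.353 = 1864 + 2051 = 3915
Net migration: 20–39 − 320 → 1645
Giving 3484 / 1645 / 6209 / 3519 / 3915.
[period 3]
Births: 1645 * 0.328 = 540, 6209 * 0.352 = 2186 ⇒ total 2726
20–39: 3484 * 0.942 = 3282
40–59: 1645 * 0.947 = 1558
60–79: 6209 * 0.929 = 5768
80+: 3519 * 0.912 + 3915 * 0.353 = 3209 + 1382 = 4591
Net migration: 20–39 − 320 → 2962
Giving 2726 / 2962 / 1558 / 5768 / 4591.
Dependents (band 0–19 + band 80+) = 2726 + 4591 = 7317; working-age = 10288; ratio = 7317/10288 × 100 = 71.1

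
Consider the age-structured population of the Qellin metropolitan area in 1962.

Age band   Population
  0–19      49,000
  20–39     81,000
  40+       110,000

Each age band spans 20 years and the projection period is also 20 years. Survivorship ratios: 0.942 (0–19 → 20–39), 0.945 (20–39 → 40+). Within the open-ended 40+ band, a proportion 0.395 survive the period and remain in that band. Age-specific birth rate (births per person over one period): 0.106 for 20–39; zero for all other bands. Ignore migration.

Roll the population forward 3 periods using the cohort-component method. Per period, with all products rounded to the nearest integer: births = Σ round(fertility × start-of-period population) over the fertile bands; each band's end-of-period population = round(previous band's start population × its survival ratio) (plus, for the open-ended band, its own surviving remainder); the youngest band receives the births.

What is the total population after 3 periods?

49061

(Groups numbered youngest = 1 to oldest = 3.)
[period 1]
Births: 81000 × 0.106 = 8586
Group 2: 49000 × 0.942 = 46158
Group 3: 81000 × 0.945 + 110000 × 0.395 = 76545 + 43450 = 119995
End of period: [8586, 46158, 119995]
[period 2]
Births: 46158 × 0.106 = 4893
Group 2: 8586 × 0.942 = 8088
Group 3: 46158 × 0.945 + 119995 × 0.395 = 43619 + 47398 = 91017
End of period: [4893, 8088, 91017]
[period 3]
Births: 8088 × 0.106 = 857
Group 2: 4893 × 0.942 = 4609
Group 3: 8088 × 0.945 + 91017 × 0.395 = 7643 + 35952 = 43595
End of period: [857, 4609, 43595]
Total after period 3: 857 + 4609 + 43595 = 49061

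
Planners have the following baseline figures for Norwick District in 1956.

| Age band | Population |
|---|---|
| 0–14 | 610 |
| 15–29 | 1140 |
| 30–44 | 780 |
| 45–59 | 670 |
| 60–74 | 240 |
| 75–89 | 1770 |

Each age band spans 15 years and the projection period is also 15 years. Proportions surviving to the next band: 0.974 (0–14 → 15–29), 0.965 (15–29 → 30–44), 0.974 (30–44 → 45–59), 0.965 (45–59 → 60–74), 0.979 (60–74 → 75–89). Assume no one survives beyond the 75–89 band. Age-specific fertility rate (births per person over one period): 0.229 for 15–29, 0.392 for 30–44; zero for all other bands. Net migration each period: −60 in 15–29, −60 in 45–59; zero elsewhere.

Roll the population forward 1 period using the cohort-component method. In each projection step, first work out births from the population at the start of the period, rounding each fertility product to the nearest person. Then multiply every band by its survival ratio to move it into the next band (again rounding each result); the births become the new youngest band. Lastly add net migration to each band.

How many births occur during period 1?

567

[period 1]
Births: 1140 × 0.229 = 261  |  780 × 0.392 = 306 — total 567
15–29: 610 × 0.974 = 594
30–44: 1140 × 0.965 = 1100
45–59: 780 × 0.974 = 760
60–74: 670 × 0.965 = 647
75–89: 240 × 0.979 = 235
Net migration: 15–29 − 60 → 534; 45–59 − 60 → 700
Giving 567 / 534 / 1100 / 700 / 647 / 235.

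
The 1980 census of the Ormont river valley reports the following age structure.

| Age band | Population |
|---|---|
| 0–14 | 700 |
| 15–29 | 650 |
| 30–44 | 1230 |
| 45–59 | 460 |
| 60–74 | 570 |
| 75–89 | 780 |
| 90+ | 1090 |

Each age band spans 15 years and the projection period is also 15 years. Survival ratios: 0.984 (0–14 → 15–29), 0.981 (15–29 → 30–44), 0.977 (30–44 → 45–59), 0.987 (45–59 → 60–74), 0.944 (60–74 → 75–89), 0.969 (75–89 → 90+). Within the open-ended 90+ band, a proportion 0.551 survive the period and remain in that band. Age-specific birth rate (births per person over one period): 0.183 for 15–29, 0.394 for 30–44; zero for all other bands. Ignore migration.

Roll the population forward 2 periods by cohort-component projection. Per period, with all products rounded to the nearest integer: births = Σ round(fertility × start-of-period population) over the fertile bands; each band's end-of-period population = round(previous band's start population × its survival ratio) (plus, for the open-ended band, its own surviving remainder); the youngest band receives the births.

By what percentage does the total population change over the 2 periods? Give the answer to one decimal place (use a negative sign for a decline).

-5.9

Let group 1 be 0–14 through group 7 = 90+.
Period 1:
Births: 650 × 0.183 = 119, 1230 × 0.394 = 485 → total 604
Group 2: 700 × 0.984 = 689
Group 3: 650 × 0.981 = 638
Group 4: 1230 × 0.977 = 1202
Group 5: 460 × 0.987 = 454
Group 6: 570 × 0.944 = 538
Group 7: 780 × 0.969 + 1090 × 0.551 = 756 + 601 = 1357
End of period: [604, 689, 638, 1202, 454, 538, 1357]
Period 2:
Births: 689 × 0.183 = 126, 638 × 0.394 = 251 → total 377
Group 2: 604 × 0.984 = 594
Group 3: 689 × 0.981 = 676
Group 4: 638 × 0.977 = 623
Group 5: 1202 × 0.987 = 1186
Group 6: 454 × 0.944 = 429
Group 7: 538 × 0.969 + 1357 × 0.551 = 521 + 748 = 1269
End of period: [377, 594, 676, 623, 1186, 429, 1269]
Total: 5480 → 5154; change = -326; percentage change = -5.9%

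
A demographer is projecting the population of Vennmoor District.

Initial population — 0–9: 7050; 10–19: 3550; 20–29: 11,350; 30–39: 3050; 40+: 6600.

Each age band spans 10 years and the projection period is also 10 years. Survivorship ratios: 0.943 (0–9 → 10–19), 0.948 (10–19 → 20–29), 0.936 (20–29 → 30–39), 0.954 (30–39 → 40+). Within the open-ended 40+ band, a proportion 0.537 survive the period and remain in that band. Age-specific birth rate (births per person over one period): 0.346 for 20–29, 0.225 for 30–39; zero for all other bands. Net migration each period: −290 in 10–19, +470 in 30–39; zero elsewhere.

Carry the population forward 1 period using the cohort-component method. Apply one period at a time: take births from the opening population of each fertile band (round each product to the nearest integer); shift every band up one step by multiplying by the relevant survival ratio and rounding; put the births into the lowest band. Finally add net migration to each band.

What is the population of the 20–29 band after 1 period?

Call the groups 1 to 5, youngest first.
Period 1.
Births: 11350 * 0.346 = 3927  |  3050 * 0.225 = 686 — total 4613
Group 2: 7050 * 0.943 = 6648
Group 3: 3550 * 0.948 = 3365
Group 4: 11350 * 0.936 = 10624
Group 5: 3050 * 0.954 + 6600 * 0.537 = 2910 + 3544 = 6454
Net migration: Group 2 − 290 → 6358; Group 4 + 470 → 11094
Population now: 0–9=4613, 10–19=6358, 20–29=3365, 30–39=11094, 40+=6454

3365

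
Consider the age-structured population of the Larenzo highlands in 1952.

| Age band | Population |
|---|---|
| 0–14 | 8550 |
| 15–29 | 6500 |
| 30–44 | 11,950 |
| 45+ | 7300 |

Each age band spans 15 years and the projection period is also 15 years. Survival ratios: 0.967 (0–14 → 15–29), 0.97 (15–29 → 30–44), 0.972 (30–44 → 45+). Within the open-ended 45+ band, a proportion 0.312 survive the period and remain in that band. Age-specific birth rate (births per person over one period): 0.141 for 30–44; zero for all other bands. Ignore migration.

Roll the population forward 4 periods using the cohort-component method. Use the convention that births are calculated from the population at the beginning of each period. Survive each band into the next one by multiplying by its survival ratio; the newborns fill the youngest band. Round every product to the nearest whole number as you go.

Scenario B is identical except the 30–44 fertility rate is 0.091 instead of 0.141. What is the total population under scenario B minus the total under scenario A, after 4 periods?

-1360

(Bands numbered youngest = 1 to oldest = 4.)
[period 1]
Births: 11950 * 0.141 = 1685
Band 2: 8550 * 0.967 = 8268
Band 3: 6500 * 0.97 = 6305
Band 4: 11950 * 0.972 + 7300 * 0.312 = 11615 + 2278 = 13893
End of period: [1685, 8268, 6305, 13893]
[period 2]
Births: 6305 * 0.141 = 889
Band 2: 1685 * 0.967 = 1629
Band 3: 8268 * 0.97 = 8020
Band 4: 6305 * 0.972 + 13893 * 0.312 = 6128 + 4335 = 10463
End of period: [889, 1629, 8020, 10463]
[period 3]
Births: 8020 * 0.141 = 1131
Band 2: 889 * 0.967 = 860
Band 3: 1629 * 0.97 = 1580
Band 4: 8020 * 0.972 + 10463 * 0.312 = 7795 + 3264 = 11059
End of period: [1131, 860, 1580, 11059]
[period 4]
Births: 1580 * 0.141 = 223
Band 2: 1131 * 0.967 = 1094
Band 3: 860 * 0.97 = 834
Band 4: 1580 * 0.972 + 11059 * 0.312 = 1536 + 3450 = 4986
End of period: [223, 1094, 834, 4986]
Scenario A total after 4 periods: 7137
Scenario B projection —
[period 1]
Births: 11950 * 0.091 = 1087
Band 2: 8550 * 0.967 = 8268
Band 3: 6500 * 0.97 = 6305
Band 4: 11950 * 0.972 + 7300 * 0.312 = 11615 + 2278 = 13893
End of period: [1087, 8268, 6305, 13893]
[period 2]
Births: 6305 * 0.091 = 574
Band 2: 1087 * 0.967 = 1051
Band 3: 8268 * 0.97 = 8020
Band 4: 6305 * 0.972 + 13893 * 0.312 = 6128 + 4335 = 10463
End of period: [574, 1051, 8020, 10463]
[period 3]
Births: 8020 * 0.091 = 730
Band 2: 574 * 0.967 = 555
Band 3: 1051 * 0.97 = 1019
Band 4: 8020 * 0.972 + 10463 * 0.312 = 7795 + 3264 = 11059
End of period: [730, 555, 1019, 11059]
[period 4]
Births: 1019 * 0.091 = 93
Band 2: 730 * 0.967 = 706
Band 3: 555 * 0.97 = 538
Band 4: 1019 * 0.972 + 11059 * 0.312 = 990 + 3450 = 4440
End of period: [93, 706, 538, 4440]
Scenario B total after 4 periods: 5777
Difference B − A = 5777 − 7137 = -1360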